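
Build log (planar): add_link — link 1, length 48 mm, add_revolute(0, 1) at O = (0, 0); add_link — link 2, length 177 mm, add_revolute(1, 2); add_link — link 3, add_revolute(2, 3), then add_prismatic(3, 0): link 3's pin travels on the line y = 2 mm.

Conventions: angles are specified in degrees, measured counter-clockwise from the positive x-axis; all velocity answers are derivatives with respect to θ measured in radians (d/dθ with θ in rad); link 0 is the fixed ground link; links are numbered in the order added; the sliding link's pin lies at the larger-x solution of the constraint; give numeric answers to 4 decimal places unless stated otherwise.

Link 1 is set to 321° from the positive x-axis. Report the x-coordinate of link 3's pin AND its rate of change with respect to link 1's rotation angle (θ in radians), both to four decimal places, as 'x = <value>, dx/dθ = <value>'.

geometry: r = 48 mm, L = 177 mm, e = 2 mm
crank pin P = (r cos θ, r sin θ) = (37.303006, -30.207379)
h = r sin θ − e = -30.207379 − 2 = -32.207379
x = r cos θ + √(L² − h²) = 37.303006 + 174.045065 = 211.348071
dx/dθ = −r sin θ − h·r cos θ/√(L² − h²) (θ in radians; h = -32.207379) = 37.110373

x = 211.3481, dx/dθ = 37.1104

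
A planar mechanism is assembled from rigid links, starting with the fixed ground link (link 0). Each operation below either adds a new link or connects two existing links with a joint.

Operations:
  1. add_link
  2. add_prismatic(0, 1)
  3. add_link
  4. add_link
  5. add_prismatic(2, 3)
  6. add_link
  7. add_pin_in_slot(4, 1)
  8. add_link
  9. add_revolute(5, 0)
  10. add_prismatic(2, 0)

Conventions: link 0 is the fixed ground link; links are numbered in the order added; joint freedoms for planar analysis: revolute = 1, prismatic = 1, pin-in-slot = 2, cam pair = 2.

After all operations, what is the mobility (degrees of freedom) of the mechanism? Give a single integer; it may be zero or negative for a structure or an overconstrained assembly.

L=1 J1=0 J2=0
add link → L=2 J1=0 J2=0
P@0,1 dof=1 J1 → L=2 J1=1 J2=0
add link → L=3 J1=1 J2=0
add link → L=4 J1=1 J2=0
P@2,3 dof=1 J1 → L=4 J1=2 J2=0
add link → L=5 J1=2 J2=0
PS@4,1 dof=2 J2 → L=5 J1=2 J2=1
add link → L=6 J1=2 J2=1
R@5,0 dof=1 J1 → L=6 J1=3 J2=1
P@2,0 dof=1 J1 → L=6 J1=4 J2=1
M=3(L−1)−2J1−J2=3·5−2·4−1=6

M = 6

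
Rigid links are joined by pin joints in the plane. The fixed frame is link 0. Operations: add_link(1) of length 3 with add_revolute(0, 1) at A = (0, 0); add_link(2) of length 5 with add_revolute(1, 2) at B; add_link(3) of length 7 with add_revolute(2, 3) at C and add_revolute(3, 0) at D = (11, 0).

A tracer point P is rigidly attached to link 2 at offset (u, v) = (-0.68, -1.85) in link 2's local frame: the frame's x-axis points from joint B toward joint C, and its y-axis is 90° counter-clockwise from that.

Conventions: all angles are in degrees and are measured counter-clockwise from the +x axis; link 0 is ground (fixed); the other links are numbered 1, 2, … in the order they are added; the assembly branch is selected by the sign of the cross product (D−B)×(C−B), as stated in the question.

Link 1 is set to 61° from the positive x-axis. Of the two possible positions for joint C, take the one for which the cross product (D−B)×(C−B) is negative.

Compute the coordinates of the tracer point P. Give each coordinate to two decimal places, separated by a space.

A=(0,0), D=(11.00,0)
B = A + 3.00·(cos61°, sin61°) = (1.4544, 2.6239)
|BD| = 9.8996
circle(B,5.00) ∩ circle(D,7.00): a=3.7376, h=3.3211
  candidates: C₊=(5.9387,4.8356) cross=32.878; C₋=(4.1781,-1.5692) cross=-32.878
  branch - wants cross < 0 → take C=(4.1781,-1.5692) (cross=-32.878)
ex = (C−B)/|BC| = (0.5447,-0.8386); ey = (0.8386,0.5447)
P = B + -0.68·ex + -1.85·ey = (-0.4674,2.1863)

-0.47 2.19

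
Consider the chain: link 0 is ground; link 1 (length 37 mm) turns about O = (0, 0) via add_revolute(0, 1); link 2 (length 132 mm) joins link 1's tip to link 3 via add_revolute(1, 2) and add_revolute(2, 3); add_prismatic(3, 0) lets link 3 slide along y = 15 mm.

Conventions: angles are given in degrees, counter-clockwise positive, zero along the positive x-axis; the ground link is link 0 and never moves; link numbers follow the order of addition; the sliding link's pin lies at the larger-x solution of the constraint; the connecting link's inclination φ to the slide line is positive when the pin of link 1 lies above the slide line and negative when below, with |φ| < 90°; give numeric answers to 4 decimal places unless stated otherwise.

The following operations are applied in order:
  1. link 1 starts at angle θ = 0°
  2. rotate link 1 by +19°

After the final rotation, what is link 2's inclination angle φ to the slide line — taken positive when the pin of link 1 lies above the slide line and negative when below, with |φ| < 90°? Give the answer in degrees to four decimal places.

geometry: r = 37 mm, L = 132 mm, e = 15 mm; θ starts at 0°
rotate link 1 by +19°: θ ← 0° +19° = 19°
h = r sin θ − e = 12.046022 − 15 = -2.953978
sin φ = h / L = -2.953978 / 132 = -0.02237862
φ = arcsin(-0.02237862) = -1.282308°

-1.2823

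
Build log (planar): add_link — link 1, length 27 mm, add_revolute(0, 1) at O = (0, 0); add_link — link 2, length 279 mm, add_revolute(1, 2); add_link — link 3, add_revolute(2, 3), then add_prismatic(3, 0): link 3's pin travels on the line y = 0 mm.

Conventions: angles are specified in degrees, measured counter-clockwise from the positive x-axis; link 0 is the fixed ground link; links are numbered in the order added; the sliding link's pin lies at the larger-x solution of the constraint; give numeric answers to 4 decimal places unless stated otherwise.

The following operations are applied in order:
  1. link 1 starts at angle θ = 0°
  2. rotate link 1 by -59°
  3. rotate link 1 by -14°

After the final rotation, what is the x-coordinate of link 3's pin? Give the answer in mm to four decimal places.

geometry: r = 27 mm, L = 279 mm, e = 0 mm; θ starts at 0°
rotate link 1 by -59°: θ ← 0° -59° = -59°
rotate link 1 by -14°: θ ← -59° -14° = -73°
crank pin P = (r cos θ, r sin θ) = (7.894036, -25.820228)
h = r sin θ − e = -25.820228 − 0 = -25.820228
x = r cos θ + √(L² − h²) = 7.894036 + 277.802656 = 285.696692

285.6967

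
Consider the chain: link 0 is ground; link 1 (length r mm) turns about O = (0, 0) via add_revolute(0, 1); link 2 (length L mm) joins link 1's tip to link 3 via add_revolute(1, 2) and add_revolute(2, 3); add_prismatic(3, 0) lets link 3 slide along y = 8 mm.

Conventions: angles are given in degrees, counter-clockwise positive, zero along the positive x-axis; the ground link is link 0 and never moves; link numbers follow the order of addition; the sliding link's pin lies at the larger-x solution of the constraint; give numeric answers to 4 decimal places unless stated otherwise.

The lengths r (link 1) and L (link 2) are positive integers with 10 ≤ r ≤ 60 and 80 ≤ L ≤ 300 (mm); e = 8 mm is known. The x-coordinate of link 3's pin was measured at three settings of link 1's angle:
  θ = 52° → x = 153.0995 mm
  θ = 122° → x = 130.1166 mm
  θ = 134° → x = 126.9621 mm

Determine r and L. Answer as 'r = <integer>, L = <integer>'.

constraint per measurement: (x − r cos θ)² + (r sin θ − e)² = L²
subtracting the θ₁ and θ₂ equations cancels the r² and L² terms:
r = (x₁² − x₂²) / (2[(x₁cos θ₁ + e sin θ₁) − (x₂cos θ₂ + e sin θ₂)]) = 20.0000 → r = 20
L² = (x₁ − r cos θ₁)² + (r sin θ₁ − e)² = 19880.9949 → L = 141.0000 → L = 141
check at θ₃=134°: x = 126.9621 (printed 126.9621) ✓

r = 20, L = 141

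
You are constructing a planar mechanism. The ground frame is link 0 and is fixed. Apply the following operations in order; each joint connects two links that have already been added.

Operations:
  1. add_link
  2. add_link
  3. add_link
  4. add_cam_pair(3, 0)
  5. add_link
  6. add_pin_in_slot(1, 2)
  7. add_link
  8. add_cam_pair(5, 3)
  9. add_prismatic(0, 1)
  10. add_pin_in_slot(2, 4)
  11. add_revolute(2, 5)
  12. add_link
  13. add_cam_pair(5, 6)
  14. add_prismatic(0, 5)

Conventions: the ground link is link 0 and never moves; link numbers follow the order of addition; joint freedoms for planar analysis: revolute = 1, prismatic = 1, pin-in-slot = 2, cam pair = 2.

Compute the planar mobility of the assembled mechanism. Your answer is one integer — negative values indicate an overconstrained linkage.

ground; <1,0,0>
#1 <2,0,0>
#2 <3,0,0>
#3 <4,0,0>
C:3↔0 J2 <4,0,1>
#4 <5,0,1>
PS:1↔2 J2 <5,0,2>
#5 <6,0,2>
C:5↔3 J2 <6,0,3>
P:0↔1 J1 <6,1,3>
PS:2↔4 J2 <6,1,4>
R:2↔5 J1 <6,2,4>
#6 <7,2,4>
C:5↔6 J2 <7,2,5>
P:0↔5 J1 <7,3,5>
3×6 − 2×3 − 1×5 = 7

M = 7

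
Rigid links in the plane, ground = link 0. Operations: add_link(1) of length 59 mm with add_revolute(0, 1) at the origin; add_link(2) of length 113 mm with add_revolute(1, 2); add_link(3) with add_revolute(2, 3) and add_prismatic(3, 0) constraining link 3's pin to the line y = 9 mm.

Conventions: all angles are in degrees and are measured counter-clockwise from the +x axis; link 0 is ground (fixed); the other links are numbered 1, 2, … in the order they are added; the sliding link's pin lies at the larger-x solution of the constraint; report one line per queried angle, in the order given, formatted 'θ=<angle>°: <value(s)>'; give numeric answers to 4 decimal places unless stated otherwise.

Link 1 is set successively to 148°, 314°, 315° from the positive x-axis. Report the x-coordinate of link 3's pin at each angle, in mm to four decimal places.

geometry: r = 59 mm, L = 113 mm, e = 9 mm
θ=148°: crank pin P = (r cos θ, r sin θ) = (-50.034838, 31.265237)
θ=148°: h = r sin θ − e = 31.265237 − 9 = 22.265237
θ=148°: x = r cos θ + √(L² − h²) = -50.034838 + 110.784743 = 60.749905
θ=314°: crank pin P = (r cos θ, r sin θ) = (40.984844, -42.441048)
θ=314°: h = r sin θ − e = -42.441048 − 9 = -51.441048
θ=314°: x = r cos θ + √(L² − h²) = 40.984844 + 100.612219 = 141.597063
θ=315°: crank pin P = (r cos θ, r sin θ) = (41.719300, -41.719300)
θ=315°: h = r sin θ − e = -41.719300 − 9 = -50.719300
θ=315°: x = r cos θ + √(L² − h²) = 41.719300 + 100.977981 = 142.697281

θ=148°: 60.7499
θ=314°: 141.5971
θ=315°: 142.6973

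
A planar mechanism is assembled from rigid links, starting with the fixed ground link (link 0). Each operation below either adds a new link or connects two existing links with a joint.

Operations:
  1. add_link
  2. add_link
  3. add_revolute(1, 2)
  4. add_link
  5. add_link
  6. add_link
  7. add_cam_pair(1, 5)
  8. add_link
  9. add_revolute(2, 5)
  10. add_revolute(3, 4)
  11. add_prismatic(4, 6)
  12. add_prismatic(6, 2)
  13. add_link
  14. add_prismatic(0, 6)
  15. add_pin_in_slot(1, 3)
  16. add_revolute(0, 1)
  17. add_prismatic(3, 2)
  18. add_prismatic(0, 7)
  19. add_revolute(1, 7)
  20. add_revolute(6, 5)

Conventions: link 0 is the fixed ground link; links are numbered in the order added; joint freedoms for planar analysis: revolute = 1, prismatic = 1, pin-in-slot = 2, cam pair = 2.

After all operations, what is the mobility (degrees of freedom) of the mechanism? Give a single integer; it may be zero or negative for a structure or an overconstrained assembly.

L=1 J1=0 J2=0
add link → L=2 J1=0 J2=0
add link → L=3 J1=0 J2=0
R@1,2 dof=1 J1 → L=3 J1=1 J2=0
add link → L=4 J1=1 J2=0
add link → L=5 J1=1 J2=0
add link → L=6 J1=1 J2=0
C@1,5 dof=2 J2 → L=6 J1=1 J2=1
add link → L=7 J1=1 J2=1
R@2,5 dof=1 J1 → L=7 J1=2 J2=1
R@3,4 dof=1 J1 → L=7 J1=3 J2=1
P@4,6 dof=1 J1 → L=7 J1=4 J2=1
P@6,2 dof=1 J1 → L=7 J1=5 J2=1
add link → L=8 J1=5 J2=1
P@0,6 dof=1 J1 → L=8 J1=6 J2=1
PS@1,3 dof=2 J2 → L=8 J1=6 J2=2
R@0,1 dof=1 J1 → L=8 J1=7 J2=2
P@3,2 dof=1 J1 → L=8 J1=8 J2=2
P@0,7 dof=1 J1 → L=8 J1=9 J2=2
R@1,7 dof=1 J1 → L=8 J1=10 J2=2
R@6,5 dof=1 J1 → L=8 J1=11 J2=2
M=3(L−1)−2J1−J2=3·7−2·11−2=-3

M = -3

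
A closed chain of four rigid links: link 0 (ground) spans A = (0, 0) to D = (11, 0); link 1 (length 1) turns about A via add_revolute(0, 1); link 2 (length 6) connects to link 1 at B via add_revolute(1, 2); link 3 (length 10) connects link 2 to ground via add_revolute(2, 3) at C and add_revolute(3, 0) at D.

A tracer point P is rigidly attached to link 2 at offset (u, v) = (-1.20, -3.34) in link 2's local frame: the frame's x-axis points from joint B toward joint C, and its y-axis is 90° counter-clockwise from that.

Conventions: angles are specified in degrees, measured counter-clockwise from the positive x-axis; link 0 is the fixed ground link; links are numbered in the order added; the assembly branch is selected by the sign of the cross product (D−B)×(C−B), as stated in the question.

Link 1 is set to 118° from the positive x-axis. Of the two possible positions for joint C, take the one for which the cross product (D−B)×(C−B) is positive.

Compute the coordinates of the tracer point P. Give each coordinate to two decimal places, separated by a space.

A=(0,0), D=(11.00,0)
B = A + 1.00·(cos118°, sin118°) = (-0.4695, 0.8829)
|BD| = 11.5034
circle(B,6.00) ∩ circle(D,10.00): a=2.9699, h=5.2134
  candidates: C₊=(2.8918,5.8530) cross=59.972; C₋=(2.0915,-4.5430) cross=-59.972
  branch + wants cross > 0 → take C=(2.8918,5.8530) (cross=59.972)
ex = (C−B)/|BC| = (0.5602,0.8283); ey = (-0.8283,0.5602)
P = B + -1.20·ex + -3.34·ey = (1.6249,-1.9822)

1.62 -1.98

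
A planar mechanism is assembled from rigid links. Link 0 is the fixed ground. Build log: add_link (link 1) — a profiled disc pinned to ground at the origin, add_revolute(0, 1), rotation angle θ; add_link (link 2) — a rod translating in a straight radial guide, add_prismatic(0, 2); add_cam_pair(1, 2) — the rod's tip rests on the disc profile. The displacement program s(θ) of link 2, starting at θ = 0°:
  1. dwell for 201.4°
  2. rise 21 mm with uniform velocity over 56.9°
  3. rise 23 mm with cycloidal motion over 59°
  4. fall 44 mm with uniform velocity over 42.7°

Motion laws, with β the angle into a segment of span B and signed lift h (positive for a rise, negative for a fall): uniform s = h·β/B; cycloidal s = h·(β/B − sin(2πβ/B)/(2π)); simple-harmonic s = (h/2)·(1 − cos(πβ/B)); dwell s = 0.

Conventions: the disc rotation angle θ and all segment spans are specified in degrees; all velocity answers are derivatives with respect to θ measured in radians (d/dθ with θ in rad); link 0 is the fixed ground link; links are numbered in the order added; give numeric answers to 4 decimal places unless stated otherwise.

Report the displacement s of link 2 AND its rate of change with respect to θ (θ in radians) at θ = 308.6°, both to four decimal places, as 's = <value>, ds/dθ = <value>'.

seg 1 [0°–201.4°] dwell: s stays 0.0000
seg 2 [201.4°–258.3°] uniform, h=21: full span → s += 21 → s = 21.0000
seg 3 [258.3°–317.3°] cycloidal, h=23: θ=308.6° here. β=50.3, B=59. 23·(0.8525 − sin(2π·0.8525)/(2π)) = 22.5352 → s = 43.5352
velocity in seg [258.3°–317.3°] (cycloidal), θ in radians: β = 50.3° = 0.8779 rad, B = 59° = 1.0297 rad; ds/dθ = (h/B)(1 − cos(2πβ/B)) = (23/1.0297)(1 − cos(2π·0.8525)) = 8.920116 mm/rad

s = 43.5352, ds/dθ = 8.9201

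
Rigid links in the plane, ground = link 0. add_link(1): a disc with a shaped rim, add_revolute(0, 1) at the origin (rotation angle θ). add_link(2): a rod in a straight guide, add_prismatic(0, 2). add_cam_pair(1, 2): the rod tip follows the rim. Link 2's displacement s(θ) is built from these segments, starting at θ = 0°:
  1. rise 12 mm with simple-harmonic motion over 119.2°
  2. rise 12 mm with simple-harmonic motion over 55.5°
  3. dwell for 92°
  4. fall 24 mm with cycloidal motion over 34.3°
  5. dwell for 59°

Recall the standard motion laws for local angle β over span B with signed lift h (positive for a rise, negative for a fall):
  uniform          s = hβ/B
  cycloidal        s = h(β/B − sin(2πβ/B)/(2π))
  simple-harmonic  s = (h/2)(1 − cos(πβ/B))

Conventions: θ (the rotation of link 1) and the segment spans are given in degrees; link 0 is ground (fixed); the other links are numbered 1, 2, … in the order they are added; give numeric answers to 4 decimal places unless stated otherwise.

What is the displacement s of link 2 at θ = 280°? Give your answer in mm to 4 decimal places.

segment 1 (0° to 119.2°, simple-harmonic, h = 12) is passed completely: s = 0.0000 + (12) = 12.0000
segment 2 (119.2° to 174.7°, simple-harmonic, h = 12) is passed completely: s = 12.0000 + (12) = 24.0000
segment 3 (174.7° to 266.7°, dwell): s unchanged at 24.0000
θ = 280° falls in segment 4 (266.7° to 301°, cycloidal, h = -24): β = 280 − 266.7 = 13.3°, B = 34.3°; Δs = -24·(0.3878 − sin(2π·0.3878)/(2π)) = -6.8301; s = 24.0000 − 6.8301 = 17.1699

17.1699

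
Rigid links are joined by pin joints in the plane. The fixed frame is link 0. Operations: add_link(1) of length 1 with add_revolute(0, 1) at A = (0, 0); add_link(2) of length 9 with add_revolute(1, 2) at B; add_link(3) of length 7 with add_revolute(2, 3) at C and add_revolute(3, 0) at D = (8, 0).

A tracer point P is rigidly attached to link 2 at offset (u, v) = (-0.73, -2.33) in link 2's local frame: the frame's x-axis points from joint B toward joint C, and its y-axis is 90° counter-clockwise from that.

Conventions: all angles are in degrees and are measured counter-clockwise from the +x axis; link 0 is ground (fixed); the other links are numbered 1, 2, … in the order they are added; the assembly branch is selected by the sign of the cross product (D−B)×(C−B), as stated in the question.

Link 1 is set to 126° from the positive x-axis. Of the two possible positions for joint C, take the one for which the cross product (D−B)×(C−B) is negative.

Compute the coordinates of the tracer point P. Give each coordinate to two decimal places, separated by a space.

A=(0,0), D=(8.00,0)
B = A + 1.00·(cos126°, sin126°) = (-0.5878, 0.8090)
|BD| = 8.6258
circle(B,9.00) ∩ circle(D,7.00): a=6.1678, h=6.5543
  candidates: C₊=(6.1676,6.7559) cross=56.536; C₋=(4.9381,-6.2948) cross=-56.536
  branch - wants cross < 0 → take C=(4.9381,-6.2948) (cross=-56.536)
ex = (C−B)/|BC| = (0.6140,-0.7893); ey = (0.7893,0.6140)
P = B + -0.73·ex + -2.33·ey = (-2.8751,-0.0454)

-2.88 -0.05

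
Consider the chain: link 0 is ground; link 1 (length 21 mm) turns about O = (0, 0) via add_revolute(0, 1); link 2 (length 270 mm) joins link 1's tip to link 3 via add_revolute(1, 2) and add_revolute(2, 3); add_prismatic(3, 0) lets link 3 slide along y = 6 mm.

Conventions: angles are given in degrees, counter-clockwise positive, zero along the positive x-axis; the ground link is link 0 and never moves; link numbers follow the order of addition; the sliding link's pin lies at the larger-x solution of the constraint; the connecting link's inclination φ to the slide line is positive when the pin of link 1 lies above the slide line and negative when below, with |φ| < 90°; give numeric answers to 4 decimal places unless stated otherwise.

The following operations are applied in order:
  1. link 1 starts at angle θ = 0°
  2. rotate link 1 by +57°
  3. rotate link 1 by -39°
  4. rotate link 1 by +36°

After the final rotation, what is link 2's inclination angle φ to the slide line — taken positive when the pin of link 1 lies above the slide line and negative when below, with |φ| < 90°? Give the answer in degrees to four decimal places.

geometry: r = 21 mm, L = 270 mm, e = 6 mm; θ starts at 0°
rotate link 1 by +57°: θ ← 0° +57° = 57°
rotate link 1 by -39°: θ ← 57° -39° = 18°
rotate link 1 by +36°: θ ← 18° +36° = 54°
h = r sin θ − e = 16.989357 − 6 = 10.989357
sin φ = h / L = 10.989357 / 270 = 0.04070132
φ = arcsin(0.04070132) = 2.332658°

2.3327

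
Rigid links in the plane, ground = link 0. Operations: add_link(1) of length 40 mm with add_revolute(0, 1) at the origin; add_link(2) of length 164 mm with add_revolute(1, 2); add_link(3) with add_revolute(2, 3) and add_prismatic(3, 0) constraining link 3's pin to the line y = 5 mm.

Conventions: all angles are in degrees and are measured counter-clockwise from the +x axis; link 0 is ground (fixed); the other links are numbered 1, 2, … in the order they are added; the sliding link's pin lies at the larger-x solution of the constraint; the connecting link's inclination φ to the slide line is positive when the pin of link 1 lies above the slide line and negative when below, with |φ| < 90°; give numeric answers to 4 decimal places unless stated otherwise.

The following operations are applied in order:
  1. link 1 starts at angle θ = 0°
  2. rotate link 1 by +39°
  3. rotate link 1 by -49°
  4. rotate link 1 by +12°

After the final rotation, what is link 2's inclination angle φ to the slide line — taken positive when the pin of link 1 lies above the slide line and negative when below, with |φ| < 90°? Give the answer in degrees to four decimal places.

geometry: r = 40 mm, L = 164 mm, e = 5 mm; θ starts at 0°
rotate link 1 by +39°: θ ← 0° +39° = 39°
rotate link 1 by -49°: θ ← 39° -49° = -10°
rotate link 1 by +12°: θ ← -10° +12° = 2°
h = r sin θ − e = 1.395980 − 5 = -3.604020
sin φ = h / L = -3.604020 / 164 = -0.02197573
φ = arcsin(-0.02197573) = -1.259218°

-1.2592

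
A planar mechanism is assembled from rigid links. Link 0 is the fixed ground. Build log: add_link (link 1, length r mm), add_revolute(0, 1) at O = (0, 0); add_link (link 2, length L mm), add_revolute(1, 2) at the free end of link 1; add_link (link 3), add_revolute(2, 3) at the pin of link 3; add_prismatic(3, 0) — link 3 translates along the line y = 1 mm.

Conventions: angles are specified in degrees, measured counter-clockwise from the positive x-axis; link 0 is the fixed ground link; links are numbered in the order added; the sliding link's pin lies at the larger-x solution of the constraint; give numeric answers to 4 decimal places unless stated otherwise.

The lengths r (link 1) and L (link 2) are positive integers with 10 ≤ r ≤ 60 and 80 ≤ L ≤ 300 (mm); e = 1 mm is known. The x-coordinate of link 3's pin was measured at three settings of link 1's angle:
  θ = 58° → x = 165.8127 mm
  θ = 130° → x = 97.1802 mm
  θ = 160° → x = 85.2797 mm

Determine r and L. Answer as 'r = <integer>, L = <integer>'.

constraint per measurement: (x − r cos θ)² + (r sin θ − e)² = L²
subtracting the θ₁ and θ₂ equations cancels the r² and L² terms:
r = (x₁² − x₂²) / (2[(x₁cos θ₁ + e sin θ₁) − (x₂cos θ₂ + e sin θ₂)]) = 60.0000 → r = 60
L² = (x₁ − r cos θ₁)² + (r sin θ₁ − e)² = 20449.0044 → L = 143.0000 → L = 143
check at θ₃=160°: x = 85.2797 (printed 85.2797) ✓

r = 60, L = 143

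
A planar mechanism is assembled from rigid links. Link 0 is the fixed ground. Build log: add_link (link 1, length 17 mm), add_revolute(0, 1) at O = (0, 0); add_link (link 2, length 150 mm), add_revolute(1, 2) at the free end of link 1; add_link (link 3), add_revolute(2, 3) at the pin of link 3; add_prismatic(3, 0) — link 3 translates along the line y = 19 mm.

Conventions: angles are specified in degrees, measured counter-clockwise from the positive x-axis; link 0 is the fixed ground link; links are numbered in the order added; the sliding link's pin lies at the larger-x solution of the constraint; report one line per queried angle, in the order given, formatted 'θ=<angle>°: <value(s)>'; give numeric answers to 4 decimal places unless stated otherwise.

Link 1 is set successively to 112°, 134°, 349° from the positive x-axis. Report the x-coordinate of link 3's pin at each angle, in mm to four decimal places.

geometry: r = 17 mm, L = 150 mm, e = 19 mm
θ=112°: crank pin P = (r cos θ, r sin θ) = (-6.368312, 15.762126)
θ=112°: h = r sin θ − e = 15.762126 − 19 = -3.237874
θ=112°: x = r cos θ + √(L² − h²) = -6.368312 + 149.965050 = 143.596738
θ=134°: crank pin P = (r cos θ, r sin θ) = (-11.809192, 12.228777)
θ=134°: h = r sin θ − e = 12.228777 − 19 = -6.771223
θ=134°: x = r cos θ + √(L² − h²) = -11.809192 + 149.847091 = 138.037898
θ=349°: crank pin P = (r cos θ, r sin θ) = (16.687662, -3.243753)
θ=349°: h = r sin θ − e = -3.243753 − 19 = -22.243753
θ=349°: x = r cos θ + √(L² − h²) = 16.687662 + 148.341550 = 165.029212

θ=112°: 143.5967
θ=134°: 138.0379
θ=349°: 165.0292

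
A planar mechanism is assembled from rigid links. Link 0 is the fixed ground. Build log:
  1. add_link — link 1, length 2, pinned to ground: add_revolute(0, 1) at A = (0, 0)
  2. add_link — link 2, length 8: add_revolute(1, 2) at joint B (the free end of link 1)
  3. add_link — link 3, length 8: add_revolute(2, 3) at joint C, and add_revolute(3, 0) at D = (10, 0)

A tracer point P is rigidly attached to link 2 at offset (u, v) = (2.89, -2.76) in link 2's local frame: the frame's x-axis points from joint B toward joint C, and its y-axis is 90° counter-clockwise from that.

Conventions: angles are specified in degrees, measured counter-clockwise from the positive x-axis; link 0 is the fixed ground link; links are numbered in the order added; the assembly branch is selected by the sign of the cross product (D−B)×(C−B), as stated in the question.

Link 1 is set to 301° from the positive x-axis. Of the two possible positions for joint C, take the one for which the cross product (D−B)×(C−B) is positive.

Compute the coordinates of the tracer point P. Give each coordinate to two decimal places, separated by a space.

A=(0,0), D=(10.00,0)
B = A + 2.00·(cos301°, sin301°) = (1.0301, -1.7143)
|BD| = 9.1323
circle(B,8.00) ∩ circle(D,8.00): a=4.5661, h=6.5689
  candidates: C₊=(4.2819,5.5949) cross=59.989; C₋=(6.7482,-7.3093) cross=-59.989
  branch + wants cross > 0 → take C=(4.2819,5.5949) (cross=59.989)
ex = (C−B)/|BC| = (0.4065,0.9137); ey = (-0.9137,0.4065)
P = B + 2.89·ex + -2.76·ey = (4.7265,-0.1957)

4.73 -0.20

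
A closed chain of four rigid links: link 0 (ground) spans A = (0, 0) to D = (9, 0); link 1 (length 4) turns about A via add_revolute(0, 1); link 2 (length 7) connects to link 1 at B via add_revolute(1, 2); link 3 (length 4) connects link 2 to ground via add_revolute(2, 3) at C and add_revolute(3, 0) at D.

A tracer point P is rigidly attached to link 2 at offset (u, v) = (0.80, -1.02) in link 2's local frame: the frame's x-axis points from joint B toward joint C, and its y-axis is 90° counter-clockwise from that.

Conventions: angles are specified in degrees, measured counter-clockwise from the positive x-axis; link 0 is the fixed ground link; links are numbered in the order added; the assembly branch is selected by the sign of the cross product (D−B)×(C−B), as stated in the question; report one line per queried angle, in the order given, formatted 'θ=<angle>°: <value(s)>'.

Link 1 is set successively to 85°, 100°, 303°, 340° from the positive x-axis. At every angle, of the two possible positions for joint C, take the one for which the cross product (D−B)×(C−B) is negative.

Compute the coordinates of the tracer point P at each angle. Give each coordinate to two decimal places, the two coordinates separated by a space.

A=(0,0), D=(9.00,0)
θ=85°: B = A + 4.00·(cos85°, sin85°) = (0.3486, 3.9848)
θ=85°: |BD| = 9.5250
θ=85°: circle(B,7.00) ∩ circle(D,4.00): a=6.4948, h=2.6111
θ=85°:   candidates: C₊=(7.3401,3.6393) cross=24.871; C₋=(5.1554,-1.1040) cross=-24.871
θ=85°:   branch - wants cross < 0 → take C=(5.1554,-1.1040) (cross=-24.871)
θ=85°: ex = (C−B)/|BC| = (0.6867,-0.7270); ey = (0.7270,0.6867)
θ=85°: P = B + 0.80·ex + -1.02·ey = (0.1565,2.7028)
θ=100°: B = A + 4.00·(cos100°, sin100°) = (-0.6946, 3.9392)
θ=100°: |BD| = 10.4644
θ=100°: circle(B,7.00) ∩ circle(D,4.00): a=6.8090, h=1.6242
θ=100°:   candidates: C₊=(6.2249,2.8808) cross=16.996; C₋=(5.0021,-0.1287) cross=-16.996
θ=100°:   branch - wants cross < 0 → take C=(5.0021,-0.1287) (cross=-16.996)
θ=100°: ex = (C−B)/|BC| = (0.8138,-0.5811); ey = (0.5811,0.8138)
θ=100°: P = B + 0.80·ex + -1.02·ey = (-0.6363,2.6442)
θ=303°: B = A + 4.00·(cos303°, sin303°) = (2.1786, -3.3547)
θ=303°: |BD| = 7.6017
θ=303°: circle(B,7.00) ∩ circle(D,4.00): a=5.9714, h=3.6527
θ=303°:   candidates: C₊=(5.9251,2.5583) cross=27.767; C₋=(9.1490,-3.9972) cross=-27.767
θ=303°:   branch - wants cross < 0 → take C=(9.1490,-3.9972) (cross=-27.767)
θ=303°: ex = (C−B)/|BC| = (0.9958,-0.0918); ey = (0.0918,0.9958)
θ=303°: P = B + 0.80·ex + -1.02·ey = (2.8816,-4.4438)
θ=340°: B = A + 4.00·(cos340°, sin340°) = (3.7588, -1.3681)
θ=340°: |BD| = 5.4168
θ=340°: circle(B,7.00) ∩ circle(D,4.00): a=5.7545, h=3.9857
θ=340°:   candidates: C₊=(8.3201,3.9418) cross=21.590; C₋=(10.3333,-3.7712) cross=-21.590
θ=340°:   branch - wants cross < 0 → take C=(10.3333,-3.7712) (cross=-21.590)
θ=340°: ex = (C−B)/|BC| = (0.9392,-0.3433); ey = (0.3433,0.9392)
θ=340°: P = B + 0.80·ex + -1.02·ey = (4.1600,-2.6007)

θ=85°: 0.16 2.70
θ=100°: -0.64 2.64
θ=303°: 2.88 -4.44
θ=340°: 4.16 -2.60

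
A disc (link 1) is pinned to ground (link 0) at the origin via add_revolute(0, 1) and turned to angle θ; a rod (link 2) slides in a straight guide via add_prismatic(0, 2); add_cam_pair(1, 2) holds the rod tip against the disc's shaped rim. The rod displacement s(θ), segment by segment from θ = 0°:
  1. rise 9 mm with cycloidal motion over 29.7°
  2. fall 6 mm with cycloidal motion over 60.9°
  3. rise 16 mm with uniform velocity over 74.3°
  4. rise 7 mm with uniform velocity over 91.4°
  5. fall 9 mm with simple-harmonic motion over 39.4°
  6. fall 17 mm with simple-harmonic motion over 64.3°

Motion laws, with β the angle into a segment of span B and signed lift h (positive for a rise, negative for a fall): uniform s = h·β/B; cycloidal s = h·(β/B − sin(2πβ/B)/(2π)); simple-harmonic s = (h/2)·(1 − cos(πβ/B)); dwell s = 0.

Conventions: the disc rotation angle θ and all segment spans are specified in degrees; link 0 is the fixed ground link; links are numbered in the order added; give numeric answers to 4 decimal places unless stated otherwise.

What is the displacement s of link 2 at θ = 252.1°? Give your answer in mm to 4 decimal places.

segment 1 (0° to 29.7°, cycloidal, h = 9) is passed completely: s = 0.0000 + (9) = 9.0000
segment 2 (29.7° to 90.6°, cycloidal, h = -6) is passed completely: s = 9.0000 + (-6) = 3.0000
segment 3 (90.6° to 164.9°, uniform, h = 16) is passed completely: s = 3.0000 + (16) = 19.0000
θ = 252.1° falls in segment 4 (164.9° to 256.3°, uniform, h = 7): β = 252.1 − 164.9 = 87.2°, B = 91.4°; Δs = 7·87.2/91.4 = 6.6783; s = 19.0000 + 6.6783 = 25.6783

25.6783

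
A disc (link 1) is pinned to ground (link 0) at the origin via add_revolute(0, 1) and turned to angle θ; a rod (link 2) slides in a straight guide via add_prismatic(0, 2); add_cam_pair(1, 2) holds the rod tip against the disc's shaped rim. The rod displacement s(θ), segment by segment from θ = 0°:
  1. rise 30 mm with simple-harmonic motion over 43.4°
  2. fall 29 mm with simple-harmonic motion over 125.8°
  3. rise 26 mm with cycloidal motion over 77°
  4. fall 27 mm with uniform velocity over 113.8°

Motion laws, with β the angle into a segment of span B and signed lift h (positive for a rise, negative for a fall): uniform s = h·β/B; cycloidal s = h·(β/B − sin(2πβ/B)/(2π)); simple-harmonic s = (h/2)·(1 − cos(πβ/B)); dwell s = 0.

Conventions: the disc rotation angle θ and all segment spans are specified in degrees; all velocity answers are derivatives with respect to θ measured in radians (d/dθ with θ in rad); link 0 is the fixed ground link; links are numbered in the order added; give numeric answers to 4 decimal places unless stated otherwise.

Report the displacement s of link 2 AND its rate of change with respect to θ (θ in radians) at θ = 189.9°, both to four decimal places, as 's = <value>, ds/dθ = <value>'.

segment 1 (0° to 43.4°, simple-harmonic, h = 30) is passed completely: s = 0.0000 + (30) = 30.0000
segment 2 (43.4° to 169.2°, simple-harmonic, h = -29) is passed completely: s = 30.0000 + (-29) = 1.0000
θ = 189.9° falls in segment 3 (169.2° to 246.2°, cycloidal, h = 26): β = 189.9 − 169.2 = 20.7°, B = 77°; Δs = 26·(0.2688 − sin(2π·0.2688)/(2π)) = 2.8805; s = 1.0000 + 2.8805 = 3.8805
velocity in seg [169.2°–246.2°] (cycloidal), θ in radians: β = 20.7° = 0.3613 rad, B = 77° = 1.3439 rad; ds/dθ = (h/B)(1 − cos(2πβ/B)) = (26/1.3439)(1 − cos(2π·0.2688)) = 21.630377 mm/rad

s = 3.8805, ds/dθ = 21.6304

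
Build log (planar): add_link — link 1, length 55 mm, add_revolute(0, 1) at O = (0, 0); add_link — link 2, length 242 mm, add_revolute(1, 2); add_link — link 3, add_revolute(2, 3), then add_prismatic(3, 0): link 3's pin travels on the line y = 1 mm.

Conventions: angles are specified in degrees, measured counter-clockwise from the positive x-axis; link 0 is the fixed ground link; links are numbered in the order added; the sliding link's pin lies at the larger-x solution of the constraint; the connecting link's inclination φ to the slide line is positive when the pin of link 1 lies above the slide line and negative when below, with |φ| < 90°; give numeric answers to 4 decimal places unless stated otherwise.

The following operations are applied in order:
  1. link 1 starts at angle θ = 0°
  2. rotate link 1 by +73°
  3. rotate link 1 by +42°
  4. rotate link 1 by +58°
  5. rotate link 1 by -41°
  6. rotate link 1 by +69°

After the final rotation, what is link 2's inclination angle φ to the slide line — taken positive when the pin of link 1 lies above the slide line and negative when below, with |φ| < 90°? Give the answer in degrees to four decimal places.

geometry: r = 55 mm, L = 242 mm, e = 1 mm; θ starts at 0°
rotate link 1 by +73°: θ ← 0° +73° = 73°
rotate link 1 by +42°: θ ← 73° +42° = 115°
rotate link 1 by +58°: θ ← 115° +58° = 173°
rotate link 1 by -41°: θ ← 173° -41° = 132°
rotate link 1 by +69°: θ ← 132° +69° = 201°
h = r sin θ − e = -19.710237 − 1 = -20.710237
sin φ = h / L = -20.710237 / 242 = -0.08557949
φ = arcsin(-0.08557949) = -4.909349°

-4.9093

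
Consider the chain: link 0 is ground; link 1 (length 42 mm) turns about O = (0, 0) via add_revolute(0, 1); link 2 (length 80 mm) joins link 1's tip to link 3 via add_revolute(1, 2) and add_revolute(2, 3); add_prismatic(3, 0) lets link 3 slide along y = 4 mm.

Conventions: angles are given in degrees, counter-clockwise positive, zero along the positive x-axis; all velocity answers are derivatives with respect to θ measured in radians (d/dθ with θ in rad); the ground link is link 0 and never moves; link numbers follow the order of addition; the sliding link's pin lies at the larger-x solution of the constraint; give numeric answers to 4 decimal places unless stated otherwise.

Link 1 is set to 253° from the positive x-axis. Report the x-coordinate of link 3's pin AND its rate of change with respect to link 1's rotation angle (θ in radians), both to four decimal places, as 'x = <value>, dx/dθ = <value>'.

geometry: r = 42 mm, L = 80 mm, e = 4 mm
crank pin P = (r cos θ, r sin θ) = (-12.279612, -40.164800)
h = r sin θ − e = -40.164800 − 4 = -44.164800
x = r cos θ + √(L² − h²) = -12.279612 + 66.704351 = 54.424740
dx/dθ = −r sin θ − h·r cos θ/√(L² − h²) (θ in radians; h = -44.164800) = 32.034497

x = 54.4247, dx/dθ = 32.0345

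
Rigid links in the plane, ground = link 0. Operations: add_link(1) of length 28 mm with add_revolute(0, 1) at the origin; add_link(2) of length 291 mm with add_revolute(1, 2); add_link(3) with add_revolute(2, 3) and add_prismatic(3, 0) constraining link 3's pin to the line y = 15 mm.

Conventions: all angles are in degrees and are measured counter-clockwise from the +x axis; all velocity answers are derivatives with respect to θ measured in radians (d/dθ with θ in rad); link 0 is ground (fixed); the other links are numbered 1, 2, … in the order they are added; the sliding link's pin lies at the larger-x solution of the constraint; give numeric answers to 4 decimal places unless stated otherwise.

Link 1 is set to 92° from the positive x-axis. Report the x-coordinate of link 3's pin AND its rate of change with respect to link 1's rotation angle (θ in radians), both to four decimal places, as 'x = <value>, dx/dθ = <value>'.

geometry: r = 28 mm, L = 291 mm, e = 15 mm
crank pin P = (r cos θ, r sin θ) = (-0.977186, 27.982943)
h = r sin θ − e = 27.982943 − 15 = 12.982943
x = r cos θ + √(L² − h²) = -0.977186 + 290.710239 = 289.733053
dx/dθ = −r sin θ − h·r cos θ/√(L² − h²) (θ in radians; h = 12.982943) = -27.939303

x = 289.7331, dx/dθ = -27.9393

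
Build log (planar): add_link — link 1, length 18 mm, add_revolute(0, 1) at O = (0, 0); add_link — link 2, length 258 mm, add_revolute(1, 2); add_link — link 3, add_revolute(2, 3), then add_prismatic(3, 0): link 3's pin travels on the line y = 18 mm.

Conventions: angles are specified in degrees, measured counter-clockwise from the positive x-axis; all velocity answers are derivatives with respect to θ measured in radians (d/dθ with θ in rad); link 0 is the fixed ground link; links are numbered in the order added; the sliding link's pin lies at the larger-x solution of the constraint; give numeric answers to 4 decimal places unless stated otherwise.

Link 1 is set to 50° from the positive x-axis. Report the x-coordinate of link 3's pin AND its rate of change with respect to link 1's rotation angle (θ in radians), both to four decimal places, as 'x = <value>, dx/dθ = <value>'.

geometry: r = 18 mm, L = 258 mm, e = 18 mm
crank pin P = (r cos θ, r sin θ) = (11.570177, 13.788800)
h = r sin θ − e = 13.788800 − 18 = -4.211200
x = r cos θ + √(L² − h²) = 11.570177 + 257.965629 = 269.535806
dx/dθ = −r sin θ − h·r cos θ/√(L² − h²) (θ in radians; h = -4.211200) = -13.599921

x = 269.5358, dx/dθ = -13.5999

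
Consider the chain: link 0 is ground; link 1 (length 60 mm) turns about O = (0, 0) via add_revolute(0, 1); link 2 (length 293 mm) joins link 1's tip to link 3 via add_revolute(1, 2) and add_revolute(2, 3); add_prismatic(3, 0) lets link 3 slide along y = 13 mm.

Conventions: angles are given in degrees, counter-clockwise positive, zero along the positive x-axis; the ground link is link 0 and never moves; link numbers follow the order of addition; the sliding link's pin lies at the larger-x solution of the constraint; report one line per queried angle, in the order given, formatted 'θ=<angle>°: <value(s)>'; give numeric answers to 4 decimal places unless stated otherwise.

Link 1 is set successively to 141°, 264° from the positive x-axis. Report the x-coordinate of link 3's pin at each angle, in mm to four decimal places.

geometry: r = 60 mm, L = 293 mm, e = 13 mm
θ=141°: crank pin P = (r cos θ, r sin θ) = (-46.628758, 37.759223)
θ=141°: h = r sin θ − e = 37.759223 − 13 = 24.759223
θ=141°: x = r cos θ + √(L² − h²) = -46.628758 + 291.952018 = 245.323260
θ=264°: crank pin P = (r cos θ, r sin θ) = (-6.271708, -59.671314)
θ=264°: h = r sin θ − e = -59.671314 − 13 = -72.671314
θ=264°: x = r cos θ + √(L² − h²) = -6.271708 + 283.844817 = 277.573109

θ=141°: 245.3233
θ=264°: 277.5731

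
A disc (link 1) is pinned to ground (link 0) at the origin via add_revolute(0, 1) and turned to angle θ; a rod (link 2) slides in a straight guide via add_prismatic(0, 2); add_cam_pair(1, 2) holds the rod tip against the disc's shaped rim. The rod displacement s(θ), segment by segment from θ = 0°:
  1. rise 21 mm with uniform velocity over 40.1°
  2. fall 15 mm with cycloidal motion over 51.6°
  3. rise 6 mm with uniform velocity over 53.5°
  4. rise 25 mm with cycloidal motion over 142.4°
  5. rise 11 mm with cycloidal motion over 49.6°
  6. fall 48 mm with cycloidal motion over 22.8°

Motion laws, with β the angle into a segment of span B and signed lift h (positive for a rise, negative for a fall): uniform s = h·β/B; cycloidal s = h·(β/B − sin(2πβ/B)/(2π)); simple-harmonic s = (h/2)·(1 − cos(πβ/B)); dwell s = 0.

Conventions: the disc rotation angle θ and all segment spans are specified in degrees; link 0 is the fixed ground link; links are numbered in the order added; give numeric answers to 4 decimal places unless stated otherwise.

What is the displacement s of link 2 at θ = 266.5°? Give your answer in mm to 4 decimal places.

segment 1 (0° to 40.1°, uniform, h = 21) is passed completely: s = 0.0000 + (21) = 21.0000
segment 2 (40.1° to 91.7°, cycloidal, h = -15) is passed completely: s = 21.0000 + (-15) = 6.0000
segment 3 (91.7° to 145.2°, uniform, h = 6) is passed completely: s = 6.0000 + (6) = 12.0000
θ = 266.5° falls in segment 4 (145.2° to 287.6°, cycloidal, h = 25): β = 266.5 − 145.2 = 121.3°, B = 142.4°; Δs = 25·(0.8518 − sin(2π·0.8518)/(2π)) = 24.4876; s = 12.0000 + 24.4876 = 36.4876

36.4876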